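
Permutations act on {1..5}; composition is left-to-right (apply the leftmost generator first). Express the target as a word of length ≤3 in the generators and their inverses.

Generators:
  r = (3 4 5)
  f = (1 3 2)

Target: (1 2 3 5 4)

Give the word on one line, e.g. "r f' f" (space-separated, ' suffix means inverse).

r' f'

  after r': (3 5 4)
  after f': (1 2 3 5 4)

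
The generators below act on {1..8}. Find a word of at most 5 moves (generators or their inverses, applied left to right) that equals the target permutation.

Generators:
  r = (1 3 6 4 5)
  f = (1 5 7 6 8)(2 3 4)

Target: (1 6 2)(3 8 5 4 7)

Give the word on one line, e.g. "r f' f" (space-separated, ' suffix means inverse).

  after r: (1 3 6 4 5)
  after f: (1 4 7 6 2 3 8)
  after r': (1 6 2)(3 8 5 4 7)

r f r'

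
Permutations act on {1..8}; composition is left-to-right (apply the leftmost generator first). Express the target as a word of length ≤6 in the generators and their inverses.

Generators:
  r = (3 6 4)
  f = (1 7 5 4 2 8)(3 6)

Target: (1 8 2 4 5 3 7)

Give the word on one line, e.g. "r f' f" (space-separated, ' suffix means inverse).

  after f: (1 7 5 4 2 8)(3 6)
  after r': (1 7 5 6 4 2 8)
  after r': (1 7 5 3 4 2 8)
  after f': (3 5 6)
  after f': (1 8 2 4 5 3 7)

f r' r' f' f'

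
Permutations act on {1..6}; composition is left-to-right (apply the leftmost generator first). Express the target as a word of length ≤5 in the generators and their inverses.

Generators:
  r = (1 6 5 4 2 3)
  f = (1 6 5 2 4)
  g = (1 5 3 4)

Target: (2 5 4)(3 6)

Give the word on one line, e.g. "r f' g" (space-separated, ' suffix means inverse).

g' g' g' r' r'

  after g': (1 4 3 5)
  after g': (1 3)(4 5)
  after g': (1 5 3 4)
  after r': (1 6)(2 4 3 5)
  after r': (2 5 4)(3 6)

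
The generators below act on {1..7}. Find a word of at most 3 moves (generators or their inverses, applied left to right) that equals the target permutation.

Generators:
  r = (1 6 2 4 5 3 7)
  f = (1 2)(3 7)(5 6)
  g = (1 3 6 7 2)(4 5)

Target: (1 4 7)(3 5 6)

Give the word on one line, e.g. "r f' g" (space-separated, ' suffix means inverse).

  after g': (1 2 7 6 3)(4 5)
  after r: (1 4 3 6 7 2)
  after f: (1 4 7)(3 5 6)

g' r f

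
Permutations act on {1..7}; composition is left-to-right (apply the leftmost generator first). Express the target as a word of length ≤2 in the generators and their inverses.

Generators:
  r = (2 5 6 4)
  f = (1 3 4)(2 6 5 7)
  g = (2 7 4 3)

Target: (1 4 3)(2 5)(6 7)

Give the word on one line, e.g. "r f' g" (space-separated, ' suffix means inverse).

  after f: (1 3 4)(2 6 5 7)
  after f: (1 4 3)(2 5)(6 7)

f f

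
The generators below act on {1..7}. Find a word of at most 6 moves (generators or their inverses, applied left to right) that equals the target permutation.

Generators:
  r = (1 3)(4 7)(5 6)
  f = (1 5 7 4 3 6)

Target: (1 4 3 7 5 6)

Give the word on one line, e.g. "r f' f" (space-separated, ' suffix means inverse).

f f r' f' r'

  after f: (1 5 7 4 3 6)
  after f: (1 7 3)(4 6 5)
  after r': (1 4 5 7)
  after f': (1 7 6 3 4)
  after r': (1 4 3 7 5 6)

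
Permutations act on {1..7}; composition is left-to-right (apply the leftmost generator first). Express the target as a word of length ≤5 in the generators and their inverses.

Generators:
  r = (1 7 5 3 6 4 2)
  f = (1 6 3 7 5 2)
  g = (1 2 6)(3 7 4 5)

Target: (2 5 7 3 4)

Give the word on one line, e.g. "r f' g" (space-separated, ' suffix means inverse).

  after g': (1 6 2)(3 5 4 7)
  after f: (1 3 2 6)(4 5)
  after r': (1 5 6 2 3 4 7)
  after f: (1 2 7 6)(3 4 5)
  after f: (2 5 7 3 4)

g' f r' f f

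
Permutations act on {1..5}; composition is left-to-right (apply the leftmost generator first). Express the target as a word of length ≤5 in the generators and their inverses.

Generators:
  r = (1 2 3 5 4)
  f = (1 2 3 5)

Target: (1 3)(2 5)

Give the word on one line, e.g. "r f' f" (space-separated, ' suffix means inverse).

f' r' f r'

  after f': (1 5 3 2)
  after r': (1 3)(2 4 5)
  after f: (1 5 3 2 4)
  after r': (1 3)(2 5)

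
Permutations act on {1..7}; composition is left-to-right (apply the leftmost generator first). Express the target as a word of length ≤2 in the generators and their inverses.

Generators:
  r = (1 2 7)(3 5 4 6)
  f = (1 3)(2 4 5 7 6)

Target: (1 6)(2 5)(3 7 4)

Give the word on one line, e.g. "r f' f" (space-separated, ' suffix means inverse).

  after f: (1 3)(2 4 5 7 6)
  after r': (1 6)(2 5)(3 7 4)

f r'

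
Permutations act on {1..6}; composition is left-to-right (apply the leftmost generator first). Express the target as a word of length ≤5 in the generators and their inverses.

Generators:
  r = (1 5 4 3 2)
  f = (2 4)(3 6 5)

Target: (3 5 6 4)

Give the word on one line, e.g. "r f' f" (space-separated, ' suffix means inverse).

r' f f r f'

  after r': (1 2 3 4 5)
  after f: (1 4 3 2 6 5)
  after f: (1 2 5)(3 4 6)
  after r: (2 4 6)
  after f': (3 5 6 4)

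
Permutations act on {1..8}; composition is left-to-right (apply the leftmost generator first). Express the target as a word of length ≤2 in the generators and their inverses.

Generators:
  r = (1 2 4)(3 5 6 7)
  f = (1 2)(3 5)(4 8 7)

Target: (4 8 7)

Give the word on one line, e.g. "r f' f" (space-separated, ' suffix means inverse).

f' f'

  after f': (1 2)(3 5)(4 7 8)
  after f': (4 8 7)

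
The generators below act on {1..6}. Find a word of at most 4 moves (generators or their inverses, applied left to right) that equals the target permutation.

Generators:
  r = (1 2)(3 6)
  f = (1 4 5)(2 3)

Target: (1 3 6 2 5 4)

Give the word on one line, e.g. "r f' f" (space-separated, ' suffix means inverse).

r' f'

  after r': (1 2)(3 6)
  after f': (1 3 6 2 5 4)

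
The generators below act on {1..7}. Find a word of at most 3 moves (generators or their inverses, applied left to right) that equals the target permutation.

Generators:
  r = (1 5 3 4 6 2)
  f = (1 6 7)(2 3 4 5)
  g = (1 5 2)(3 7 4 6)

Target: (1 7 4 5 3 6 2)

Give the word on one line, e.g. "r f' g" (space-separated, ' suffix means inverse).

  after f': (1 7 6)(2 5 4 3)
  after r': (1 7 4 5 3 6 2)

f' r'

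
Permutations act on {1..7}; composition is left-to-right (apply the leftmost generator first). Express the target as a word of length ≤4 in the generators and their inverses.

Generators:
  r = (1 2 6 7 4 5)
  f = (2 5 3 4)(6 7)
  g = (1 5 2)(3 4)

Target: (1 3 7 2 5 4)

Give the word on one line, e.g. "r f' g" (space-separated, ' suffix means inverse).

  after g': (1 2 5)(3 4)
  after f': (1 4 5)(6 7)
  after g: (1 3 4 2)(6 7)
  after r': (1 3 7 2 5 4)

g' f' g r'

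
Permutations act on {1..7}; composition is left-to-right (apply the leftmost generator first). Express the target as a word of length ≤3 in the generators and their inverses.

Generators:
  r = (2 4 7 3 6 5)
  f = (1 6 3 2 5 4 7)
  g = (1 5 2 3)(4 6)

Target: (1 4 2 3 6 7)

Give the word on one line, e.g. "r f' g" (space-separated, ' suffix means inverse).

  after g': (1 3 2 5)(4 6)
  after r: (1 6 7 3 4 5)
  after g: (1 4 2 3 6 7)

g' r g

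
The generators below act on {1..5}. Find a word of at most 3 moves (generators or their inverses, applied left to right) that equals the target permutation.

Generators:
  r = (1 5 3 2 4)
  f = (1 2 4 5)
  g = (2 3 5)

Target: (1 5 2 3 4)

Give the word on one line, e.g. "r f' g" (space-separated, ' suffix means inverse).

  after g': (2 5 3)
  after r: (1 5 2 3 4)

g' r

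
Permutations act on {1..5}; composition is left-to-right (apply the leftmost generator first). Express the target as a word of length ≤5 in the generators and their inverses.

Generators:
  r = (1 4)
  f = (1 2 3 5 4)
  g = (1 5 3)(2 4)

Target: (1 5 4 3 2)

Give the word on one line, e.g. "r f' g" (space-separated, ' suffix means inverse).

f r f g'

  after f: (1 2 3 5 4)
  after r: (1 2 3 5)
  after f: (1 3 4)(2 5)
  after g': (1 5 4 3 2)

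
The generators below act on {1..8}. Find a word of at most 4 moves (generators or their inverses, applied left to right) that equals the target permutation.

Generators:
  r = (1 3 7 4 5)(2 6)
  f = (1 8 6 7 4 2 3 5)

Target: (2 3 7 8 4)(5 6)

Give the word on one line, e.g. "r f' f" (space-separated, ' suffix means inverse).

  after f': (1 5 3 2 4 7 6 8)
  after f': (1 3 4 6)(2 7 8 5)
  after r': (2 3 7 8 4)(5 6)

f' f' r'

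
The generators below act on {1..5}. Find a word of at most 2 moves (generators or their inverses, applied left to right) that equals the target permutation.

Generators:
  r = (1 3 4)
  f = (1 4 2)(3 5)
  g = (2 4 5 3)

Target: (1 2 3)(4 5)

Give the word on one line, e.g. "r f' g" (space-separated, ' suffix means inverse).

  after r': (1 4 3)
  after g': (1 2 3)(4 5)

r' g'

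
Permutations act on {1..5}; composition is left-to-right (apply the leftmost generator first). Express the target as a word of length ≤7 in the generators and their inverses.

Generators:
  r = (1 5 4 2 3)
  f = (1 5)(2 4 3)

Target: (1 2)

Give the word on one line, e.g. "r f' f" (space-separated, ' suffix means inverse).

  after r': (1 3 2 4 5)
  after r': (1 2 5 3 4)
  after r': (1 4 3 5 2)
  after f: (1 3)(2 5 4)
  after r': (1 2)

r' r' r' f r'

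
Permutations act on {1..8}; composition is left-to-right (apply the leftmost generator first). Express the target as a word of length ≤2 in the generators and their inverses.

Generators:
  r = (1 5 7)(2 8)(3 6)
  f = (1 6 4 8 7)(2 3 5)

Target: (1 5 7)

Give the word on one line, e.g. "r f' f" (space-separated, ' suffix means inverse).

r' r'

  after r': (1 7 5)(2 8)(3 6)
  after r': (1 5 7)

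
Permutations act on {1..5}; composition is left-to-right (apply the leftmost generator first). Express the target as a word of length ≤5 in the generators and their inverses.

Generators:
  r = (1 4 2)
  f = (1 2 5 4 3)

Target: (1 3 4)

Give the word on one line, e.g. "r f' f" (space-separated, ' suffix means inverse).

  after r: (1 4 2)
  after f': (1 5 2 3 4)
  after r: (1 5)(2 3)
  after f: (1 4 3 5 2)
  after f: (1 3 4)

r f' r f f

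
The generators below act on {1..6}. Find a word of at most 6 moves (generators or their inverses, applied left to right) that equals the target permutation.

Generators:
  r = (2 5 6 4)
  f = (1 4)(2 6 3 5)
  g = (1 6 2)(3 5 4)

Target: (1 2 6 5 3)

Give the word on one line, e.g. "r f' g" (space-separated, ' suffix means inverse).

  after f: (1 4)(2 6 3 5)
  after r: (1 2 4)(3 6)
  after r: (1 5 6 3 4)
  after f: (1 2 6 5 3)

f r r f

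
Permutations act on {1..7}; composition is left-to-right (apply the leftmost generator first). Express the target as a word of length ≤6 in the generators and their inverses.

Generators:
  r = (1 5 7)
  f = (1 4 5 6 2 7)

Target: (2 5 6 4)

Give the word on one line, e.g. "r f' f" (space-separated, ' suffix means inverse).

f' r f f r'

  after f': (1 7 2 6 5 4)
  after r: (2 6 7)(4 5)
  after f: (1 4 6)
  after f: (1 5 6 4 2 7)
  after r': (2 5 6 4)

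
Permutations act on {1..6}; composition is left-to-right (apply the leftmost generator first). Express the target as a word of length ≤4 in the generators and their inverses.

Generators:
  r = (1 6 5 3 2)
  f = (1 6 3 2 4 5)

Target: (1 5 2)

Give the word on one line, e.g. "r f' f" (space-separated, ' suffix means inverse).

f' r' r' f'

  after f': (1 5 4 2 3 6)
  after r': (1 6 2 5 4 3)
  after r': (2 6 3)(4 5)
  after f': (1 5 2)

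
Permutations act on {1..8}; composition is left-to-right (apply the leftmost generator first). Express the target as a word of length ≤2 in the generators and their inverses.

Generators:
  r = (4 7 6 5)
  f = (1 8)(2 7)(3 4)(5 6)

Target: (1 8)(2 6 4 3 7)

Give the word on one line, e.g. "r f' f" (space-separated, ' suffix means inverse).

  after f': (1 8)(2 7)(3 4)(5 6)
  after r: (1 8)(2 6 4 3 7)

f' r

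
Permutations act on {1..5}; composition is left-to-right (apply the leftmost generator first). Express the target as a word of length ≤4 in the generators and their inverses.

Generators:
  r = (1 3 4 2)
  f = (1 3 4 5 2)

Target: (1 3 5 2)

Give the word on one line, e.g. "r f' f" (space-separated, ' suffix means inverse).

  after f: (1 3 4 5 2)
  after f: (1 4 2 3 5)
  after r': (1 3 5 2)

f f r'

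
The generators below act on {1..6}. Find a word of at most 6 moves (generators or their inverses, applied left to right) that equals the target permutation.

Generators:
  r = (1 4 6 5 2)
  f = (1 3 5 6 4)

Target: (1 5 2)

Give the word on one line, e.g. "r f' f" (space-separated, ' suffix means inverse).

  after f: (1 3 5 6 4)
  after r: (1 3 2)
  after r: (1 3)(2 4 6 5)
  after f: (1 5 2)

f r r f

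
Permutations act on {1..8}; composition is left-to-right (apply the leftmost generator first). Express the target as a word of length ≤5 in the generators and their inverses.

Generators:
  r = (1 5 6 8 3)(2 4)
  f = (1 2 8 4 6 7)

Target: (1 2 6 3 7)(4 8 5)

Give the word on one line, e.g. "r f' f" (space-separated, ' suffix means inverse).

  after f': (1 7 6 4 8 2)
  after f': (1 6 8)(2 7 4)
  after r: (1 8 5 6 3)(2 7)
  after f': (1 2 6 3 7)(4 8 5)

f' f' r f'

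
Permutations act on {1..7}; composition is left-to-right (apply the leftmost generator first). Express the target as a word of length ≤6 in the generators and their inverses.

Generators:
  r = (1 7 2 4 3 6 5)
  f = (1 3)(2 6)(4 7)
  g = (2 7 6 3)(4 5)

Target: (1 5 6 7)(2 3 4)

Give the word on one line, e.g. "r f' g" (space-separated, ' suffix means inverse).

g' g' g' r' f'

  after g': (2 3 6 7)(4 5)
  after g': (2 6)(3 7)
  after g': (2 7 6 3)(4 5)
  after r': (1 5 2)(3 7)(4 6)
  after f': (1 5 6 7)(2 3 4)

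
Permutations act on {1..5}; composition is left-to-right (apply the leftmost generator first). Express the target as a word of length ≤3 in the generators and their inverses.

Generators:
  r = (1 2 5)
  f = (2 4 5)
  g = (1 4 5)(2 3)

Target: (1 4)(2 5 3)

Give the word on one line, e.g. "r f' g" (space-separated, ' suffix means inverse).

r' g'

  after r': (1 5 2)
  after g': (1 4)(2 5 3)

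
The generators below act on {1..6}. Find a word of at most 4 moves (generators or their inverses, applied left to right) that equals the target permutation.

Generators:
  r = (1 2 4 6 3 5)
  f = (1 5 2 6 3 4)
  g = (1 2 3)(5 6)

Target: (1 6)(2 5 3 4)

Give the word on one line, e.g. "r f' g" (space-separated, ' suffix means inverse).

  after f: (1 5 2 6 3 4)
  after g: (1 6)(2 5 3 4)

f g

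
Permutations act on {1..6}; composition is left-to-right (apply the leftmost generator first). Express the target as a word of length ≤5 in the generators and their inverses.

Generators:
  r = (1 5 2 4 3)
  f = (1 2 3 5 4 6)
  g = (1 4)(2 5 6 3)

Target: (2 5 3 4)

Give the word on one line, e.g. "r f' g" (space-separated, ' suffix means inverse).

  after g: (1 4)(2 5 6 3)
  after f: (1 6 5)(2 4)
  after g: (1 3 2)(4 5)
  after r: (2 5 3 4)

g f g r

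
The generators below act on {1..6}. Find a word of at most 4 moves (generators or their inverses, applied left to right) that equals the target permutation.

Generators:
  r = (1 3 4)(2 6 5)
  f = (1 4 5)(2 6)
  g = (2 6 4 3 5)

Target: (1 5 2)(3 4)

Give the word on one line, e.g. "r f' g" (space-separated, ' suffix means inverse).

r' f

  after r': (1 4 3)(2 5 6)
  after f: (1 5 2)(3 4)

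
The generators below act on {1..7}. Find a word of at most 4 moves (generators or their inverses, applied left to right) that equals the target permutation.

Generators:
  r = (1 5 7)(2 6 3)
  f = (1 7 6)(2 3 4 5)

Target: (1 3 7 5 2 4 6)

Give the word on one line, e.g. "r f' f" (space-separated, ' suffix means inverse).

f f r

  after f: (1 7 6)(2 3 4 5)
  after f: (1 6 7)(2 4)(3 5)
  after r: (1 3 7 5 2 4 6)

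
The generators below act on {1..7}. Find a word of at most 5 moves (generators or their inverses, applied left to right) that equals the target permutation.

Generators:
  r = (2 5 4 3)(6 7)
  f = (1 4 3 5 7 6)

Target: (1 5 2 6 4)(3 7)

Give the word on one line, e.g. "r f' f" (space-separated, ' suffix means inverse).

r' f f f

  after r': (2 3 4 5)(6 7)
  after f: (1 4 7)(2 5)
  after f: (1 3 5 2 7 4 6)
  after f: (1 5 2 6 4)(3 7)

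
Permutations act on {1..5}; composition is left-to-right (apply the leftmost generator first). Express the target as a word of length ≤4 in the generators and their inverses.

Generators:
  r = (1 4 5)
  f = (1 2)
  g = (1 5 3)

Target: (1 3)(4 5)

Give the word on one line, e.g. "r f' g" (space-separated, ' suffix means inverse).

g' r

  after g': (1 3 5)
  after r: (1 3)(4 5)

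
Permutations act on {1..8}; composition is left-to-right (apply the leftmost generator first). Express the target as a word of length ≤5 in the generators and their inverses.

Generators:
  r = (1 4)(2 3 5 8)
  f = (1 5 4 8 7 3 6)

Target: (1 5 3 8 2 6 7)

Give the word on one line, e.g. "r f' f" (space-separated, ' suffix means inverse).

r r f' f' r

  after r: (1 4)(2 3 5 8)
  after r: (2 5)(3 8)
  after f': (1 6 3 4 5 2)(7 8)
  after f': (1 3 5 2 6 7 4)
  after r: (1 5 3 8 2 6 7)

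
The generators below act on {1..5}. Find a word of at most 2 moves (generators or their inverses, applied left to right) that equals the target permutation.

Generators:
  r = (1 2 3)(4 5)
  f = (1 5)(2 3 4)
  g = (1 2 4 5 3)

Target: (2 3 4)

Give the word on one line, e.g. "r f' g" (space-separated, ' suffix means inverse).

  after f': (1 5)(2 4 3)
  after f': (2 3 4)

f' f'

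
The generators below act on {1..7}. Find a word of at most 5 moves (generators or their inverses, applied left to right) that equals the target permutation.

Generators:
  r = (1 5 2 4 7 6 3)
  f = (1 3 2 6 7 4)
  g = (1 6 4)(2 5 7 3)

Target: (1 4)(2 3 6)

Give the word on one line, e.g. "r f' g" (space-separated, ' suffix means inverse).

r f' r r

  after r: (1 5 2 4 7 6 3)
  after f': (1 5 3 4 6)(2 7)
  after r: (1 2 6 5)(3 7 4)
  after r: (1 4)(2 3 6)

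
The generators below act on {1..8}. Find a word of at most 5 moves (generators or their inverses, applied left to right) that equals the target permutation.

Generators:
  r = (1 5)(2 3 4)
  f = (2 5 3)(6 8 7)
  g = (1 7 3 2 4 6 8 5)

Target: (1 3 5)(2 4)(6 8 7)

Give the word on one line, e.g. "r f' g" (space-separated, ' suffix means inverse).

r' f' f'

  after r': (1 5)(2 4 3)
  after f': (1 2 4 5)(6 7 8)
  after f': (1 3 5)(2 4)(6 8 7)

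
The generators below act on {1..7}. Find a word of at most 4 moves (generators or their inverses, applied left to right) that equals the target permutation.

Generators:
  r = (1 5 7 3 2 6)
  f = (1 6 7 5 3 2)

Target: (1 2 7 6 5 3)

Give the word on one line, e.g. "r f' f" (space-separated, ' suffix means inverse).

f r f'

  after f: (1 6 7 5 3 2)
  after r: (2 5)(3 6)
  after f': (1 2 7 6 5 3)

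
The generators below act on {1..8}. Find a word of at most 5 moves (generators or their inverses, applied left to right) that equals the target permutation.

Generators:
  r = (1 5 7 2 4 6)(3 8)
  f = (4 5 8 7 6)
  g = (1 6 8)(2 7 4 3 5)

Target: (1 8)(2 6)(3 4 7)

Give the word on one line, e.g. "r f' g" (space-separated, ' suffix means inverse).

r f' r g

  after r: (1 5 7 2 4 6)(3 8)
  after f': (1 4 7 2 6)(3 5 8)
  after r: (1 6 5 3 7 4 2)
  after g: (1 8)(2 6)(3 4 7)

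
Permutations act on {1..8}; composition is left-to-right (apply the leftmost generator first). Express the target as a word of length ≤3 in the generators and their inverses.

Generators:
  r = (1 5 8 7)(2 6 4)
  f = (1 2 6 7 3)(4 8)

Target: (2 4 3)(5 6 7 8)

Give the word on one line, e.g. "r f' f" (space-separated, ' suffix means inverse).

r' f f

  after r': (1 7 8 5)(2 4 6)
  after f: (1 3)(2 8 5)(4 7)
  after f: (2 4 3)(5 6 7 8)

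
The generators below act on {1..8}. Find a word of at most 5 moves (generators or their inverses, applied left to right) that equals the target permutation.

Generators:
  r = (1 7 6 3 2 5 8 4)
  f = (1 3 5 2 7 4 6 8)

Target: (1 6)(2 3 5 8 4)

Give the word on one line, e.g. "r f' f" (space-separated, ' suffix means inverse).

  after r': (1 4 8 5 2 3 6 7)
  after r': (1 8 2 6)(3 7 4 5)
  after r': (1 5 6 4 2 7 8 3)
  after f': (1 3 8)(4 5)(6 7)
  after r': (1 6)(2 3 5 8 4)

r' r' r' f' r'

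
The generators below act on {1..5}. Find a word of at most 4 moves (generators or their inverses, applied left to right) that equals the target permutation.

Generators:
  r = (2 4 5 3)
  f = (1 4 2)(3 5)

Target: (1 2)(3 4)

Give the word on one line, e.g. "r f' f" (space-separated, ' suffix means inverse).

  after f: (1 4 2)(3 5)
  after r': (1 2)(3 4)

f r'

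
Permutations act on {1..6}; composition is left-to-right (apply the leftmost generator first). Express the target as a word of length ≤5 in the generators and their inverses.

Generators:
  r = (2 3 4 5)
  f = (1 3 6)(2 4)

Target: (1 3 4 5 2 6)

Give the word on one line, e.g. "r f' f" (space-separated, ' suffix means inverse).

r f' f'

  after r: (2 3 4 5)
  after f': (1 6 3 2)(4 5)
  after f': (1 3 4 5 2 6)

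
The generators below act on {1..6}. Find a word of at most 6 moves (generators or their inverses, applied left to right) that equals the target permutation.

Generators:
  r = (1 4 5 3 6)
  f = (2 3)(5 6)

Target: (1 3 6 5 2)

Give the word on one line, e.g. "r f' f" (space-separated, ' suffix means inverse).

  after r: (1 4 5 3 6)
  after f: (1 4 6)(2 3 5)
  after r: (1 5 2 6 4)
  after r: (1 3 6 5 2)

r f r r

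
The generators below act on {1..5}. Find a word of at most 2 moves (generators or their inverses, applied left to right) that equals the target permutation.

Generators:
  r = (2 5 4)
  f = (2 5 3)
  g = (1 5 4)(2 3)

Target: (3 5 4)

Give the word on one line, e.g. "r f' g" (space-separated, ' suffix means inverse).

  after r: (2 5 4)
  after f': (3 5 4)

r f'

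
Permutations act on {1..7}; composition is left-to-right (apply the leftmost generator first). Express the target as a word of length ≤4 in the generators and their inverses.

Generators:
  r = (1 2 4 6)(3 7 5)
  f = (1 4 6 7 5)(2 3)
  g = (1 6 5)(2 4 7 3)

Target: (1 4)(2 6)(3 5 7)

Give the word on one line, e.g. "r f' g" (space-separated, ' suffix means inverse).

  after r: (1 2 4 6)(3 7 5)
  after r: (1 4)(2 6)(3 5 7)

r r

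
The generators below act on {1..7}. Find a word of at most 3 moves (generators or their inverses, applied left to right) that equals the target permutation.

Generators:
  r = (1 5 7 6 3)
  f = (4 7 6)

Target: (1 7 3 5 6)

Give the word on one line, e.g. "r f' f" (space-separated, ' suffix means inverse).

r' r' r'

  after r': (1 3 6 7 5)
  after r': (1 6 5 3 7)
  after r': (1 7 3 5 6)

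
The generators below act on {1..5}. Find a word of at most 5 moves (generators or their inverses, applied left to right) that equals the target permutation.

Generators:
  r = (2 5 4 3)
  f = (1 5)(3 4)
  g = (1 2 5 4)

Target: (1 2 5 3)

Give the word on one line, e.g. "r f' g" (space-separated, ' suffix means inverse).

  after g: (1 2 5 4)
  after r: (1 5 3 2 4)
  after g: (1 4 2)(3 5)
  after g: (3 4 5)
  after g: (1 2 5 3)

g r g g g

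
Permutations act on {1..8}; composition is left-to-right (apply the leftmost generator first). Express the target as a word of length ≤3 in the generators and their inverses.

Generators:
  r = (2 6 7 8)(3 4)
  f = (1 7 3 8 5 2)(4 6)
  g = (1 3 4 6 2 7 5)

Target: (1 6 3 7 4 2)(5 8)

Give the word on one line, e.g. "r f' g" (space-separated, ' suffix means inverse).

f r'

  after f: (1 7 3 8 5 2)(4 6)
  after r': (1 6 3 7 4 2)(5 8)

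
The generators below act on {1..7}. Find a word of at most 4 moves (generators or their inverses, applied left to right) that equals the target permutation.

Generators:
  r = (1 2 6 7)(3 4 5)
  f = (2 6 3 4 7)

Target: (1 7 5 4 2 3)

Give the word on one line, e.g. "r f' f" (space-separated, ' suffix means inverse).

  after f': (2 7 4 3 6)
  after f': (2 4 6 7 3)
  after r': (1 7 5 4 2 3)

f' f' r'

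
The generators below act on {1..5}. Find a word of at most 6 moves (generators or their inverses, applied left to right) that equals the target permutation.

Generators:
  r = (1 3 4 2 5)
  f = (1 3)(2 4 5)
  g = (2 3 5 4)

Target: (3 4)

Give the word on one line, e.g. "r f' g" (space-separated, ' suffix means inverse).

  after r': (1 5 2 4 3)
  after g: (1 4 5 3)
  after f: (1 5)(2 4)
  after g': (1 3 2 5)
  after r': (3 4)

r' g f g' r'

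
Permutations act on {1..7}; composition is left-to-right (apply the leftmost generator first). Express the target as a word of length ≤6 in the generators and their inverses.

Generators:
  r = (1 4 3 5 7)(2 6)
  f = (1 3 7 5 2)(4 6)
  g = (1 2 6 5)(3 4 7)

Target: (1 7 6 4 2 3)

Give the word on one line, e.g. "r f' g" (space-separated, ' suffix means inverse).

  after f: (1 3 7 5 2)(4 6)
  after f: (1 7 2 3 5)
  after g': (1 4 3 6 2 7)
  after r: (1 3 2)(4 5 7)
  after f: (1 7 6 4 2 3)

f f g' r f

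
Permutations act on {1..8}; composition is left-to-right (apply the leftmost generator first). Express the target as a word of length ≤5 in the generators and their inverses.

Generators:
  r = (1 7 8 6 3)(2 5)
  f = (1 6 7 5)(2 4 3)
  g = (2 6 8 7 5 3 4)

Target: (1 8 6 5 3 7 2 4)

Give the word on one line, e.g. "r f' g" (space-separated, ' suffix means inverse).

  after f: (1 6 7 5)(2 4 3)
  after r': (1 8 7 2 4 6)(3 5)
  after f: (1 8 5 2 3)(4 7)
  after f: (1 8)(3 6 7)(4 5)
  after f: (1 8 6 5 3 7 2 4)

f r' f f f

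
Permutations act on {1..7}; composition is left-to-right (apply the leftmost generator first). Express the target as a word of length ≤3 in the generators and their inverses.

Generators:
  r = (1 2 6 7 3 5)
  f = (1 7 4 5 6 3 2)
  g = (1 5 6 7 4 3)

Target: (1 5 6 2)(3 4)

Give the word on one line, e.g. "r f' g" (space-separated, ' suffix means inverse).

r f' r

  after r: (1 2 6 7 3 5)
  after f': (1 3 4 7 6)(2 5)
  after r: (1 5 6 2)(3 4)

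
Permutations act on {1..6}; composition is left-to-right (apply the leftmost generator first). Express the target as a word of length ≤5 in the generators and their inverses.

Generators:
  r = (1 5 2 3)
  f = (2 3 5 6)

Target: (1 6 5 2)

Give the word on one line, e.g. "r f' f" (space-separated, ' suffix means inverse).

f r' f r f'

  after f: (2 3 5 6)
  after r': (1 3)(5 6)
  after f: (1 5 2 3)
  after r: (1 2)(3 5)
  after f': (1 6 5 2)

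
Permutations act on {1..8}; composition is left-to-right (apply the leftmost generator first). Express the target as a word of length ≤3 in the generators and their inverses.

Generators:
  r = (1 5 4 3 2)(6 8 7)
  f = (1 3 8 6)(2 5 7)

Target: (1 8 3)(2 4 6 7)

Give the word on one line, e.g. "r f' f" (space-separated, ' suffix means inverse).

  after r: (1 5 4 3 2)(6 8 7)
  after f: (1 7)(2 3 5 4 8)
  after r': (1 8 3)(2 4 6 7)

r f r'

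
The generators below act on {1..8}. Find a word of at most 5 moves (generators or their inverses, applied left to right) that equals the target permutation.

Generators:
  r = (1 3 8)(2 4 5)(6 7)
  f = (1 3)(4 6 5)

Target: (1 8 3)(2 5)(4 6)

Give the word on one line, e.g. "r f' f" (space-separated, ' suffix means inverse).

  after f': (1 3)(4 5 6)
  after f': (4 6 5)
  after r: (1 3 8)(2 4 7 6)
  after r: (1 8 3)(2 5)(4 6)

f' f' r r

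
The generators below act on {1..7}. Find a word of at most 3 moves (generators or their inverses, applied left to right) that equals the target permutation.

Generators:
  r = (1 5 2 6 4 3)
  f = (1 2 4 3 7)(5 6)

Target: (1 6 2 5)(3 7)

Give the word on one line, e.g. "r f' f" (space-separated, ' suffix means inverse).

r f'

  after r: (1 5 2 6 4 3)
  after f': (1 6 2 5)(3 7)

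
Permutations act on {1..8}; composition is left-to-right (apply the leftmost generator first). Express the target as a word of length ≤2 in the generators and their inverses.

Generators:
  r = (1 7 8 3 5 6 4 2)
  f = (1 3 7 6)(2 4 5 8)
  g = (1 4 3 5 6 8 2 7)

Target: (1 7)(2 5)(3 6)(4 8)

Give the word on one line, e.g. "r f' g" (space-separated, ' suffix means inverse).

f' f'

  after f': (1 6 7 3)(2 8 5 4)
  after f': (1 7)(2 5)(3 6)(4 8)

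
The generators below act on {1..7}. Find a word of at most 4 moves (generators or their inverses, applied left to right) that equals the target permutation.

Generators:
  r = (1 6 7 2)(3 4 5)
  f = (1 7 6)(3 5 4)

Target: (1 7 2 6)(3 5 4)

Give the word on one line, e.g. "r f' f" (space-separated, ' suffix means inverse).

f' r' f

  after f': (1 6 7)(3 4 5)
  after r': (2 7)
  after f: (1 7 2 6)(3 5 4)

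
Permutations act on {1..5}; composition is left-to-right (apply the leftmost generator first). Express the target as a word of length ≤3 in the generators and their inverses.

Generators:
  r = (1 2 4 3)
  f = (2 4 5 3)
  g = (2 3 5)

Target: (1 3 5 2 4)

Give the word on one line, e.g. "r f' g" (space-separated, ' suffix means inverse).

f' r'

  after f': (2 3 5 4)
  after r': (1 3 5 2 4)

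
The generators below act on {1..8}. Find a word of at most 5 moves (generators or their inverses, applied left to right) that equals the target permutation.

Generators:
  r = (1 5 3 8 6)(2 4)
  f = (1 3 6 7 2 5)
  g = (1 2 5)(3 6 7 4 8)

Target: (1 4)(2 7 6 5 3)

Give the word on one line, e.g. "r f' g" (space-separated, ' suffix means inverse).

  after r': (1 6 8 3 5)(2 4)
  after f': (1 3 2 4 7 6 8)
  after r': (1 5)(3 4 7 8 6)
  after f': (1 2 7 8 3 4 6)
  after r: (1 4)(2 7 6 5 3)

r' f' r' f' r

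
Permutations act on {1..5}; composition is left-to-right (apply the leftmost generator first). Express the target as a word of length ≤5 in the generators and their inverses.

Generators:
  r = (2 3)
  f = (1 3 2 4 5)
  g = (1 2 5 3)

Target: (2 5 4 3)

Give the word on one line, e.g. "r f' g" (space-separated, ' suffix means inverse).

  after f: (1 3 2 4 5)
  after g': (1 5 3)(2 4)
  after r: (1 5 2 4 3)
  after f: (2 5 4)
  after r': (2 5 4 3)

f g' r f r'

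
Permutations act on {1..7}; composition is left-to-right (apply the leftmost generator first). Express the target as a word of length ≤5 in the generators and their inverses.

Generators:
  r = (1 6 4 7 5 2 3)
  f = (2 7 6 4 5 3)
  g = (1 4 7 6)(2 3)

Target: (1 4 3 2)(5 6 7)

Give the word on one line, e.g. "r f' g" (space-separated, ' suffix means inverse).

f' r g' r'

  after f': (2 3 5 4 6 7)
  after r: (1 6 5 7 3 2)
  after g': (1 7 2 6 5 4)
  after r': (1 4 3 2)(5 6 7)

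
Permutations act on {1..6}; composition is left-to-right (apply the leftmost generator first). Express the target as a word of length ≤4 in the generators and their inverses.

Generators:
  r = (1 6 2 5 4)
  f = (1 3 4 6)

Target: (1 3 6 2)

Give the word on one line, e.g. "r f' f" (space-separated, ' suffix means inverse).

  after r': (1 4 5 2 6)
  after f': (1 3)(2 4 5)
  after r: (1 3 6 2)

r' f' r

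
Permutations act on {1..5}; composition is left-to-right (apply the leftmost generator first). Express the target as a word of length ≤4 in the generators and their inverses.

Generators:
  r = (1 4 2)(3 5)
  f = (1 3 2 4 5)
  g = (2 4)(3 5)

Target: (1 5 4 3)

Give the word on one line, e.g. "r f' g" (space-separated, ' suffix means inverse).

  after f: (1 3 2 4 5)
  after r: (1 5 4 3)
  after g': (1 3)(2 4 5)
  after g': (1 5 4 3)

f r g' g'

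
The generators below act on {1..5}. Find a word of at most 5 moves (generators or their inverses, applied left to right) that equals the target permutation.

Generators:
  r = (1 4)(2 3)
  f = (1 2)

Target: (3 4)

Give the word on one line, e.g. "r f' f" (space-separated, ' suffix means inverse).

  after r': (1 4)(2 3)
  after f: (1 4 2 3)
  after r': (3 4)

r' f r'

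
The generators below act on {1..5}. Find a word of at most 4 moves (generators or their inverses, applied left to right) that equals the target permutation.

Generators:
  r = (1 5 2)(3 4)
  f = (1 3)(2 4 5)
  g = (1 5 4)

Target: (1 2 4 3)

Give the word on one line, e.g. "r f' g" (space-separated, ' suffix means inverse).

  after g: (1 5 4)
  after f: (1 2 4 3)

g f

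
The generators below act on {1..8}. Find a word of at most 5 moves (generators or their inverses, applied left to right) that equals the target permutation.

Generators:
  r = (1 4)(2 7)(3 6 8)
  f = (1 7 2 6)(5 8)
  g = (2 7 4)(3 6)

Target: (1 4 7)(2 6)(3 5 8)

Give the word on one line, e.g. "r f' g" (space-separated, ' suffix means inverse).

  after g': (2 4 7)(3 6)
  after r: (1 4 2)(3 8)
  after f': (1 4 7)(2 6)(3 5 8)

g' r f'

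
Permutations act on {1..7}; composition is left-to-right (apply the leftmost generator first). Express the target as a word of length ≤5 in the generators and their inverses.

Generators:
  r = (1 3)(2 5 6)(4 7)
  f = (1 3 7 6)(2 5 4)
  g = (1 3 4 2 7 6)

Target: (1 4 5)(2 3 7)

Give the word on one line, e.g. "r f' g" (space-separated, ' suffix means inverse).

f' r' g' f' g'

  after f': (1 6 7 3)(2 4 5)
  after r': (1 5 6 4 2 7)
  after g': (1 5 7 6 3)
  after f': (1 2 4 5 3 6)
  after g': (1 4 5)(2 3 7)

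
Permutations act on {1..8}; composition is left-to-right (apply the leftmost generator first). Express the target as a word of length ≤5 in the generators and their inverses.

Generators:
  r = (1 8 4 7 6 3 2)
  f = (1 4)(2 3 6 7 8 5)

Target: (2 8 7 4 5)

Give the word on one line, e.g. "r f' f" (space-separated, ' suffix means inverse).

r f f r

  after r: (1 8 4 7 6 3 2)
  after f: (1 5 2 4 8)
  after f: (1 2)(3 6 7 8 4 5)
  after r: (2 8 7 4 5)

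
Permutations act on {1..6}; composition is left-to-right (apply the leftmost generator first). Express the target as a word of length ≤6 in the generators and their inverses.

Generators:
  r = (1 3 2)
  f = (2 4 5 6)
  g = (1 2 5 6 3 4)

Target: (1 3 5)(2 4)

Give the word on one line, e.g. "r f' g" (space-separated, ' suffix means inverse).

  after f: (2 4 5 6)
  after g: (1 2)(3 4 6 5)
  after r: (2 3 4 6 5)
  after r: (1 3 4 6 5)
  after f: (1 3 5)(2 4)

f g r r f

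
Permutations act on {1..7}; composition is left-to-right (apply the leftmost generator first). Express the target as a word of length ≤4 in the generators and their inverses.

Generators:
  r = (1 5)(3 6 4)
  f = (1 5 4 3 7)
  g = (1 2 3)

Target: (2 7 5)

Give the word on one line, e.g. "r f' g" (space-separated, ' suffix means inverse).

  after f': (1 7 3 4 5)
  after g: (1 7)(2 3 4 5)
  after f: (2 7 5)

f' g f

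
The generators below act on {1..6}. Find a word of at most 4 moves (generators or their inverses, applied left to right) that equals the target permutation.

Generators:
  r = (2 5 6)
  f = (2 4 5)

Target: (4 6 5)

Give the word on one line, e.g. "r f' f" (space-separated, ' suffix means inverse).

  after f': (2 5 4)
  after r: (2 6)(4 5)
  after r: (4 6 5)

f' r r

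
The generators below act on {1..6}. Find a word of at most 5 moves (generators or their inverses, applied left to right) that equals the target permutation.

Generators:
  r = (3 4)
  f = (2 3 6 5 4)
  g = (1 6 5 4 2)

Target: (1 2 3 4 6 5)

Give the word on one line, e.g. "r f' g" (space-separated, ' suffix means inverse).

  after f': (2 4 5 6 3)
  after r: (2 3)(4 5 6)
  after g': (1 2 3 4 6 5)

f' r g'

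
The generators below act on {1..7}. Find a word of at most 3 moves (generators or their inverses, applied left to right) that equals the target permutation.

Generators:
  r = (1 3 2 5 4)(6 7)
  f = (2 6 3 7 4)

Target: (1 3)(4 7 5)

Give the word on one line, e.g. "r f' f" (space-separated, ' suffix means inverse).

  after f: (2 6 3 7 4)
  after f: (2 3 4 6 7)
  after r: (1 3)(4 7 5)

f f r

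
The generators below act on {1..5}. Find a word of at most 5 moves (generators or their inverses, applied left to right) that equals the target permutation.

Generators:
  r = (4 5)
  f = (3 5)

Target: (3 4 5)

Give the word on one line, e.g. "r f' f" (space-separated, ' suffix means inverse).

r f' r f'

  after r: (4 5)
  after f': (3 5 4)
  after r: (3 4)
  after f': (3 4 5)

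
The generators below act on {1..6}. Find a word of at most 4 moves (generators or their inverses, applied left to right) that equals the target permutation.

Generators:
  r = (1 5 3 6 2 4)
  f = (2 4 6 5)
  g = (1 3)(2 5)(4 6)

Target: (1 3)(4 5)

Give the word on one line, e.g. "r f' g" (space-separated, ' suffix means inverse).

f' g'

  after f': (2 5 6 4)
  after g': (1 3)(4 5)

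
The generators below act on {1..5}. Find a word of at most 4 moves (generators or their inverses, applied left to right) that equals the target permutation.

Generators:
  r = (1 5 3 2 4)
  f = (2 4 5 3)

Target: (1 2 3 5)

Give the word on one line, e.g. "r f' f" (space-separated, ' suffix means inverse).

f r' r'

  after f: (2 4 5 3)
  after r': (1 4)
  after r': (1 2 3 5)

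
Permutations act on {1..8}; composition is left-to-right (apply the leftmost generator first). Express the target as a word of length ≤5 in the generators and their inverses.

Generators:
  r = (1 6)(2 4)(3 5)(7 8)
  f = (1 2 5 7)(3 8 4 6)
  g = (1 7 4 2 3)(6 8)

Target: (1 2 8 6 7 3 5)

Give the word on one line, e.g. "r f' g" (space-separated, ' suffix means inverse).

  after g': (1 3 2 4 7)(6 8)
  after r': (1 5 3 4 8)(6 7)
  after g': (1 5 2 4 6)(3 7 8)
  after f': (1 2 8 6 7 3 5)

g' r' g' f'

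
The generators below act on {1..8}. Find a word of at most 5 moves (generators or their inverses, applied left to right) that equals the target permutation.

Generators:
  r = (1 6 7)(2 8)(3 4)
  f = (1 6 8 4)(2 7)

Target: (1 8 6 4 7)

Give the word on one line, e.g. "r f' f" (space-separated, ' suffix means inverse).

f' f' r' r'

  after f': (1 4 8 6)(2 7)
  after f': (1 8)(4 6)
  after r': (1 2 8 7 6 3 4)
  after r': (1 8 6 4 7)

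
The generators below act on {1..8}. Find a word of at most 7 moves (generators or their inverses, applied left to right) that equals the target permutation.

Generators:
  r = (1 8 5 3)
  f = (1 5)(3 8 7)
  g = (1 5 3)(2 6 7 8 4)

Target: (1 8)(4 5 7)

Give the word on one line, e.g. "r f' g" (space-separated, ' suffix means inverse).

  after r': (1 3 5 8)
  after f: (1 8 5 7 3)
  after g': (1 7 5 6 2 4 8)
  after r': (1 7 8 3 5 6 2 4)
  after g: (1 8)(4 5 7)

r' f g' r' g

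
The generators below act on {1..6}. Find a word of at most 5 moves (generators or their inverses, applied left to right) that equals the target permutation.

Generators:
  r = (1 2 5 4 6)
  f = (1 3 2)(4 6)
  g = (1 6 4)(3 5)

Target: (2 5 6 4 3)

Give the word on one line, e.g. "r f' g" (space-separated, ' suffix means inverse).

  after r': (1 6 4 5 2)
  after f: (1 4 5)(2 3)
  after g: (2 5 6 4 3)

r' f g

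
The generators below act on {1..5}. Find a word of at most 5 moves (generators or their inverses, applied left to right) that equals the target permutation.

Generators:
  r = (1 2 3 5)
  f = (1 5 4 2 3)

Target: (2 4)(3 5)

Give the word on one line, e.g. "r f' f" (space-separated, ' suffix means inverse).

f f r f' r

  after f: (1 5 4 2 3)
  after f: (1 4 3 5 2)
  after r: (1 4 5 3)
  after f': (1 5 2 4)
  after r: (2 4)(3 5)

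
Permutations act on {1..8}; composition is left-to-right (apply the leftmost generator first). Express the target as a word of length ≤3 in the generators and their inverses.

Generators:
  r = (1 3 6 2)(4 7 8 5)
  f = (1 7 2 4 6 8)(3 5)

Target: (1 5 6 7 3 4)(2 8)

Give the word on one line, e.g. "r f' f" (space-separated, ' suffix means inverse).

f' r

  after f': (1 8 6 4 2 7)(3 5)
  after r: (1 5 6 7 3 4)(2 8)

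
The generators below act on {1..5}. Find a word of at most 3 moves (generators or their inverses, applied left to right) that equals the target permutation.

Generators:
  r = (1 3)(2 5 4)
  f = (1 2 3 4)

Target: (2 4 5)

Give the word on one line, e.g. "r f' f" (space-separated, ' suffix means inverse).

r r

  after r: (1 3)(2 5 4)
  after r: (2 4 5)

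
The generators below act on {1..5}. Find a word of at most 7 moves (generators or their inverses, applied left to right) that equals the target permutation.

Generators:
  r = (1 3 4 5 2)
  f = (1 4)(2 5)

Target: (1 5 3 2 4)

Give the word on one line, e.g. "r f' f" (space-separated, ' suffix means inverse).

  after r: (1 3 4 5 2)
  after r: (1 4 2 3 5)
  after f: (2 3)(4 5)
  after r': (1 2)(3 5)
  after f: (1 5 3 2 4)

r r f r' f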